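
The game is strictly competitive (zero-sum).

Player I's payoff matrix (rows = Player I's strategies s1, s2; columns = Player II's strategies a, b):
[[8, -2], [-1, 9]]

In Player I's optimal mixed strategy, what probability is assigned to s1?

Row minima are -2 and -1, so Player I's maximin is -1; column maxima are 8 and 9, so Player II's minimax is 8. These differ, so the equilibrium is in mixed strategies.
Let Player I play s1 with probability p. Player II is indifferent when 8p − (1−p) = −2p + 9(1−p), giving p = 1/2.

1/2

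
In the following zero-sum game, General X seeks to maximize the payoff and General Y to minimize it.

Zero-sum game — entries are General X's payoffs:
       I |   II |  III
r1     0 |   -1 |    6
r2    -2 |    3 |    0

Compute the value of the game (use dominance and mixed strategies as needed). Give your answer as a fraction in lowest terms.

-1/3

Column III is strictly dominated by I for General Y (it gives General X more in every row).
The remaining 2×2 game on (r1, r2) × (I, II) has no saddle point. Let General X play r1 with probability p; indifference gives −2(1−p) = −p + 3(1−p), so p = 5/6.
Similarly General Y's optimal q on I is 2/3, and the value is 0·(2/3) + (-1)·(1/3) = -1/3.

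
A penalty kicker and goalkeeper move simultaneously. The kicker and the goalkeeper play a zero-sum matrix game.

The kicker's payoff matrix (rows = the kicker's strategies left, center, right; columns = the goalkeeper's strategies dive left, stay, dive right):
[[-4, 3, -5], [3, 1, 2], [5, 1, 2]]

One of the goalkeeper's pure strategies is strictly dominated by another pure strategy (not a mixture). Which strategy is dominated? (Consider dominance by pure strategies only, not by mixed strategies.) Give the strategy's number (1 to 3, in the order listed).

1

The goalkeeper prefers columns that give the kicker less. Compare dive left with dive right: -5 < -4, 2 < 3, 2 < 5.
So dive right strictly dominates dive left for the goalkeeper; dive left is strictly dominated.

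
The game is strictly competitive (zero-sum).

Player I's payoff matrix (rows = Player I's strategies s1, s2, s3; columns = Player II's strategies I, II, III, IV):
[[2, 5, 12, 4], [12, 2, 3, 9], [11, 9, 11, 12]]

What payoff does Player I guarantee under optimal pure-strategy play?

9

Row minima: 2, 2, 9 → Player I's maximin is 9.
Column maxima: 12, 9, 12, 12 → Player II's minimax is 9.
They coincide at (s3, II), so the value is 9.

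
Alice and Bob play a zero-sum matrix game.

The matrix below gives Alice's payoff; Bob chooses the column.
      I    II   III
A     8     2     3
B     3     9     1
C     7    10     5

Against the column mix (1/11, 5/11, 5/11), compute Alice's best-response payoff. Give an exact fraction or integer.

82/11

A: (8)·(1/11) + (2)·(5/11) + (3)·(5/11) = 3.
B: (3)·(1/11) + (9)·(5/11) + (1)·(5/11) = 53/11.
C: (7)·(1/11) + (10)·(5/11) + (5)·(5/11) = 82/11.
The best pure response is C with expected payoff 82/11.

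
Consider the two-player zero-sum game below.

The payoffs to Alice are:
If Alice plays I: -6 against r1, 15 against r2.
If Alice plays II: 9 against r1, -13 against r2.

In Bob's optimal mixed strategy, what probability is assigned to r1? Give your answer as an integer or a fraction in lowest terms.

28/43

Row minima are -6 and -13, so Alice's maximin is -6; column maxima are 9 and 15, so Bob's minimax is 9. These differ, so the equilibrium is in mixed strategies.
Let Bob play r1 with probability q. Alice is indifferent when −6q + 15(1−q) = 9q − 13(1−q), giving q = 28/43.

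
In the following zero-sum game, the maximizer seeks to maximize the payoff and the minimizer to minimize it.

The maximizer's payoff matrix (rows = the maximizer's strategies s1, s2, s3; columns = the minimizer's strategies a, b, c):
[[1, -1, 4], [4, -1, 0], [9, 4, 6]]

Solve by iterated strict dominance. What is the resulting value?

4

Column a is strictly dominated by b for the minimizer (-1<1, -1<4, 4<9); eliminate a.
Column c is strictly dominated by b for the minimizer (-1<4, -1<0, 4<6); eliminate c.
Row s1 is strictly dominated by row s3 (4>-1); eliminate s1.
Row s2 is strictly dominated by row s3 (4>-1); eliminate s2.
Only (s3, b) remains, with payoff 4.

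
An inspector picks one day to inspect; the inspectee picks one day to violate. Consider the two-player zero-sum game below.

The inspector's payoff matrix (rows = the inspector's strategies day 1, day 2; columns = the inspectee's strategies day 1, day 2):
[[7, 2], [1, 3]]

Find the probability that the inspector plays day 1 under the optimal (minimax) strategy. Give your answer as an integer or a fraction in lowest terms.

2/7

Row minima are 2 and 1, so the inspector's maximin is 2; column maxima are 7 and 3, so the inspectee's minimax is 3. These differ, so the equilibrium is in mixed strategies.
Let the inspector play day 1 with probability p. The inspectee is indifferent when 7p + (1−p) = 2p + 3(1−p), giving p = 2/7.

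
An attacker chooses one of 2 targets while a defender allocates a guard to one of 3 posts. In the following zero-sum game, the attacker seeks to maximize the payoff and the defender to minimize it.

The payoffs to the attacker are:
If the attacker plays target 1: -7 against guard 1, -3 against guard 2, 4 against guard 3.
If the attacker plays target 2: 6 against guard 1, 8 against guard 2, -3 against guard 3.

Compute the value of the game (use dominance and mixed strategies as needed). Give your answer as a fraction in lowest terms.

Column guard 2 is strictly dominated by guard 1 for the defender (it gives the attacker more in every row).
The remaining 2×2 game on (target 1, target 2) × (guard 1, guard 3) has no saddle point. Let the attacker play target 1 with probability p; indifference gives −7p + 6(1−p) = 4p − 3(1−p), so p = 9/20.
Similarly the defender's optimal q on guard 1 is 7/20, and the value is -7·(7/20) + (4)·(13/20) = 3/20.

3/20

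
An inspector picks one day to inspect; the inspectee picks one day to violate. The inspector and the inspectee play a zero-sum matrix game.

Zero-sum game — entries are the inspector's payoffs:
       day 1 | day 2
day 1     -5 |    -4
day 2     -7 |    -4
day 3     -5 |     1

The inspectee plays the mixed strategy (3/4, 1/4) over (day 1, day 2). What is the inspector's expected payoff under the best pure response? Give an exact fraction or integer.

day 1: (-5)·(3/4) + (-4)·(1/4) = -19/4.
day 2: (-7)·(3/4) + (-4)·(1/4) = -25/4.
day 3: (-5)·(3/4) + (1)·(1/4) = -7/2.
The best pure response is day 3 with expected payoff -7/2.

-7/2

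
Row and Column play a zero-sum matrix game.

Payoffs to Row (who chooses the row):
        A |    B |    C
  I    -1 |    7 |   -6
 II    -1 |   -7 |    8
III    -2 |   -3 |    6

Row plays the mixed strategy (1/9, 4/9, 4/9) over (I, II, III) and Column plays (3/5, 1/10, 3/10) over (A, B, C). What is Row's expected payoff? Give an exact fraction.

13/30

Against (3/5, 1/10, 3/10), each row's expected payoff is I: -17/10; II: 11/10; III: 3/10.
Taking the (1/9, 4/9, 4/9)-weighted average: (1/9)·(-17/10) + (4/9)·(11/10) + (4/9)·(3/10) = 13/30.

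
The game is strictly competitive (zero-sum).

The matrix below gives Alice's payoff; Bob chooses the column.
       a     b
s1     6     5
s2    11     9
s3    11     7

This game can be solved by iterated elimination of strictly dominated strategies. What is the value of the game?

Row s1 is strictly dominated by row s2 (11>6, 9>5); eliminate s1.
Column a is strictly dominated by b for Bob (9<11, 7<11); eliminate a.
Row s3 is strictly dominated by row s2 (9>7); eliminate s3.
Only (s2, b) remains, with payoff 9.

9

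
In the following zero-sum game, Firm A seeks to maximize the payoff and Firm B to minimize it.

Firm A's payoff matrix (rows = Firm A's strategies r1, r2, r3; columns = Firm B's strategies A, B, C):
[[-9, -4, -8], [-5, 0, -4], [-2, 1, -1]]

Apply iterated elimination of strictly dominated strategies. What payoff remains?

Row r2 is strictly dominated by row r3 (-2>-5, 1>0, -1>-4); eliminate r2.
Column B is strictly dominated by A for Firm B (-9<-4, -2<1); eliminate B.
Row r1 is strictly dominated by row r3 (-2>-9, -1>-8); eliminate r1.
Column C is strictly dominated by A for Firm B (-2<-1); eliminate C.
Only (r3, A) remains, with payoff -2.

-2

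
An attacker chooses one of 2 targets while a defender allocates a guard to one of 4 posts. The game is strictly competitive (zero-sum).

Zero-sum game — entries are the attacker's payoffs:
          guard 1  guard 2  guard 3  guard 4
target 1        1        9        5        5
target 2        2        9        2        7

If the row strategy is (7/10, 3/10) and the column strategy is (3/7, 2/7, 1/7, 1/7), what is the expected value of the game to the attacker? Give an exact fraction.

158/35

Against (3/7, 2/7, 1/7, 1/7), each row's expected payoff is target 1: 31/7; target 2: 33/7.
Taking the (7/10, 3/10)-weighted average: (7/10)·(31/7) + (3/10)·(33/7) = 158/35.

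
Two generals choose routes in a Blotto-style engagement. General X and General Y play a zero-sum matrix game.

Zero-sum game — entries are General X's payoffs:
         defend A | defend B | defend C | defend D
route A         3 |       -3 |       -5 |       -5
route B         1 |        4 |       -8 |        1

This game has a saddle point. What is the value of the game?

-5

Row minima: -5, -8 → General X's maximin is -5.
Column maxima: 3, 4, -5, 1 → General Y's minimax is -5.
They coincide at (route A, defend C), so the value is -5.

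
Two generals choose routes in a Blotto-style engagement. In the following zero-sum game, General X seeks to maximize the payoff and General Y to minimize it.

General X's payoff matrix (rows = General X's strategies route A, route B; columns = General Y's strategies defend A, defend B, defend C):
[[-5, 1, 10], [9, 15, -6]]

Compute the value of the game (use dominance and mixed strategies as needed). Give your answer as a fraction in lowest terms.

2

Column defend B is strictly dominated by defend A for General Y (it gives General X more in every row).
The remaining 2×2 game on (route A, route B) × (defend A, defend C) has no saddle point. Let General X play route A with probability p; indifference gives −5p + 9(1−p) = 10p − 6(1−p), so p = 1/2.
Similarly General Y's optimal q on defend A is 8/15, and the value is -5·(8/15) + (10)·(7/15) = 2.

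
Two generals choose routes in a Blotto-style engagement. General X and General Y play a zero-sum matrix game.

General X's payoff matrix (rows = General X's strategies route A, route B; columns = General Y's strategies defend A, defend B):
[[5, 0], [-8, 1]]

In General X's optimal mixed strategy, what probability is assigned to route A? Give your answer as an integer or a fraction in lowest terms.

9/14

Row minima are 0 and -8, so General X's maximin is 0; column maxima are 5 and 1, so General Y's minimax is 1. These differ, so the equilibrium is in mixed strategies.
Let General X play route A with probability p. General Y is indifferent when 5p − 8(1−p) = (1−p), giving p = 9/14.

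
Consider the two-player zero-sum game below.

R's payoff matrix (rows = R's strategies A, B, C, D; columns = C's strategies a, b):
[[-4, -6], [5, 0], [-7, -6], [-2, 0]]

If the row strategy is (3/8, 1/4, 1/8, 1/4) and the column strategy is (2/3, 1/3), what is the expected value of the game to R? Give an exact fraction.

Against (2/3, 1/3), each row's expected payoff is A: -14/3; B: 10/3; C: -20/3; D: -4/3.
Taking the (3/8, 1/4, 1/8, 1/4)-weighted average: (3/8)·(-14/3) + (1/4)·(10/3) + (1/8)·(-20/3) + (1/4)·(-4/3) = -25/12.

-25/12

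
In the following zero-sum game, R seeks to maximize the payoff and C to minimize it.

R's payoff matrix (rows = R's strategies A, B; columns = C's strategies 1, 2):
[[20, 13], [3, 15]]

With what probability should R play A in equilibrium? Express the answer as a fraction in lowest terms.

12/19

Row minima are 13 and 3, so R's maximin is 13; column maxima are 20 and 15, so C's minimax is 15. These differ, so the equilibrium is in mixed strategies.
Let R play A with probability p. C is indifferent when 20p + 3(1−p) = 13p + 15(1−p), giving p = 12/19.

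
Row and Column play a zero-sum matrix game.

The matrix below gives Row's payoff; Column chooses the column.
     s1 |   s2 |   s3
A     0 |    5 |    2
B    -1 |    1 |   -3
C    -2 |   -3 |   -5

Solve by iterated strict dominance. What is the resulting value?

0

Row C is strictly dominated by row A (0>-2, 5>-3, 2>-5); eliminate C.
Row B is strictly dominated by row A (0>-1, 5>1, 2>-3); eliminate B.
Column s2 is strictly dominated by s1 for Column (0<5); eliminate s2.
Column s3 is strictly dominated by s1 for Column (0<2); eliminate s3.
Only (A, s1) remains, with payoff 0.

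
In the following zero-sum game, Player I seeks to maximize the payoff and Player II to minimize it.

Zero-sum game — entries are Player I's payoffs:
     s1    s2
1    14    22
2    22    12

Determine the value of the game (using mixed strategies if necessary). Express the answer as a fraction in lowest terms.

Row minima are 14 and 12, so Player I's maximin is 14; column maxima are 22 and 22, so Player II's minimax is 22. These differ, so the equilibrium is in mixed strategies.
Let Player I play 1 with probability p. Player II is indifferent when 14p + 22(1−p) = 22p + 12(1−p), giving p = 5/9.
Let Player II play s1 with probability q. Player I is indifferent when 14q + 22(1−q) = 22q + 12(1−q), giving q = 5/9.
The value is 14·(5/9) + (22)·(4/9) = 158/9.

158/9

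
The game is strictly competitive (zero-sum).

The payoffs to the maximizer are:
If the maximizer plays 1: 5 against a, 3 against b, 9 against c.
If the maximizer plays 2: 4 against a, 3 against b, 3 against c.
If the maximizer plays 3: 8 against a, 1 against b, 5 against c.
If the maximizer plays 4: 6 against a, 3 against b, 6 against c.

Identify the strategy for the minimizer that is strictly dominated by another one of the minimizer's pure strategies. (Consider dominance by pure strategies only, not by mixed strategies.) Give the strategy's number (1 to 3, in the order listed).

The minimizer prefers columns that give the maximizer less. Compare a with b: 3 < 5, 3 < 4, 1 < 8, 3 < 6.
So b strictly dominates a for the minimizer; a is strictly dominated.

1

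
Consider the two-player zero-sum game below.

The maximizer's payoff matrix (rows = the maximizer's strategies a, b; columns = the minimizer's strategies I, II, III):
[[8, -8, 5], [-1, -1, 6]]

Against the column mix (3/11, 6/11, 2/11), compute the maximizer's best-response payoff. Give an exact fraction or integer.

3/11

a: (8)·(3/11) + (-8)·(6/11) + (5)·(2/11) = -14/11.
b: (-1)·(3/11) + (-1)·(6/11) + (6)·(2/11) = 3/11.
The best pure response is b with expected payoff 3/11.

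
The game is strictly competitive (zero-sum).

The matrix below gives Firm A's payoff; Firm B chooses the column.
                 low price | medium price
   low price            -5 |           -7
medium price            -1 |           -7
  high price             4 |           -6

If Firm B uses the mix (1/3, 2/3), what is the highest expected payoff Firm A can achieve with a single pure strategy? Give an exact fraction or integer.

low price: (-5)·(1/3) + (-7)·(2/3) = -19/3.
medium price: (-1)·(1/3) + (-7)·(2/3) = -5.
high price: (4)·(1/3) + (-6)·(2/3) = -8/3.
The best pure response is high price with expected payoff -8/3.

-8/3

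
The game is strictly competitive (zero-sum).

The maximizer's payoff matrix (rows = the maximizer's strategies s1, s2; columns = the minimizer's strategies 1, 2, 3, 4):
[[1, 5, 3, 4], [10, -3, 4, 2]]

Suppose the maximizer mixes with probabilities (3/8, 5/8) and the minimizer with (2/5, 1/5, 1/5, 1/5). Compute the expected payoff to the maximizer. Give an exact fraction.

Against (2/5, 1/5, 1/5, 1/5), each row's expected payoff is s1: 14/5; s2: 23/5.
Taking the (3/8, 5/8)-weighted average: (3/8)·(14/5) + (5/8)·(23/5) = 157/40.

157/40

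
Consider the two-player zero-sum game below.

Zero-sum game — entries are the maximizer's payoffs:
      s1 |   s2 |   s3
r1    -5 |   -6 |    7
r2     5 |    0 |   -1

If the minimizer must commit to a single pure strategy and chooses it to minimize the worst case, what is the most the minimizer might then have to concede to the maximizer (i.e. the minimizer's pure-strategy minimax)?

0

The worst case (largest entry) in each column is s1: 5, s2: 0, s3: 7.
The best (smallest) of these is 0.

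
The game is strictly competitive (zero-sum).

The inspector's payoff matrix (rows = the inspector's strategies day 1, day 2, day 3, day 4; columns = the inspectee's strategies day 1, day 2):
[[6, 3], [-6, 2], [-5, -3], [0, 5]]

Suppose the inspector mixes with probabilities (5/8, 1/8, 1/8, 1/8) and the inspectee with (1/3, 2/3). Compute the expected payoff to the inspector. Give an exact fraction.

Against (1/3, 2/3), each row's expected payoff is day 1: 4; day 2: -2/3; day 3: -11/3; day 4: 10/3.
Taking the (5/8, 1/8, 1/8, 1/8)-weighted average: (5/8)·(4) + (1/8)·(-2/3) + (1/8)·(-11/3) + (1/8)·(10/3) = 19/8.

19/8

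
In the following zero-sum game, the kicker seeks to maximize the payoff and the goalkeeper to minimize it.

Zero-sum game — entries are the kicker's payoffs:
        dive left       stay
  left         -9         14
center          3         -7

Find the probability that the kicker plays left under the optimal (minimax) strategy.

10/33

Row minima are -9 and -7, so the kicker's maximin is -7; column maxima are 3 and 14, so the goalkeeper's minimax is 3. These differ, so the equilibrium is in mixed strategies.
Let the kicker play left with probability p. The goalkeeper is indifferent when −9p + 3(1−p) = 14p − 7(1−p), giving p = 10/33.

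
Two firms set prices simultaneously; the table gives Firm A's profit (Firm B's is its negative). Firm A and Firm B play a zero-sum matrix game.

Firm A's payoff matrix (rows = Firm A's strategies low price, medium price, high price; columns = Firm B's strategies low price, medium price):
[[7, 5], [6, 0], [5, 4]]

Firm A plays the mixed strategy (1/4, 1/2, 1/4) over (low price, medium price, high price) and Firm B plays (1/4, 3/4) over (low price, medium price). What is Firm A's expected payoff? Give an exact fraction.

Against (1/4, 3/4), each row's expected payoff is low price: 11/2; medium price: 3/2; high price: 17/4.
Taking the (1/4, 1/2, 1/4)-weighted average: (1/4)·(11/2) + (1/2)·(3/2) + (1/4)·(17/4) = 51/16.

51/16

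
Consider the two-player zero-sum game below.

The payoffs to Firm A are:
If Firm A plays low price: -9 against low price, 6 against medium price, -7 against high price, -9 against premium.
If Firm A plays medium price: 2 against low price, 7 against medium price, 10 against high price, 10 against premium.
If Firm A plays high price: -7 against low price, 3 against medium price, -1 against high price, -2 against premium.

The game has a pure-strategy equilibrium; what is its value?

Row minima: -9, 2, -7 → Firm A's maximin is 2.
Column maxima: 2, 7, 10, 10 → Firm B's minimax is 2.
They coincide at (medium price, low price), so the value is 2.

2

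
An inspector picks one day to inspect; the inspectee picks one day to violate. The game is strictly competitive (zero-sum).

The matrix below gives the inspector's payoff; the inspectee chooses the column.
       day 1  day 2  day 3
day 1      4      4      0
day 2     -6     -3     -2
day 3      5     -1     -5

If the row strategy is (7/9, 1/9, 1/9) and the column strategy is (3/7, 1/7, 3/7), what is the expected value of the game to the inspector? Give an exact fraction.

Against (3/7, 1/7, 3/7), each row's expected payoff is day 1: 16/7; day 2: -27/7; day 3: -1/7.
Taking the (7/9, 1/9, 1/9)-weighted average: (7/9)·(16/7) + (1/9)·(-27/7) + (1/9)·(-1/7) = 4/3.

4/3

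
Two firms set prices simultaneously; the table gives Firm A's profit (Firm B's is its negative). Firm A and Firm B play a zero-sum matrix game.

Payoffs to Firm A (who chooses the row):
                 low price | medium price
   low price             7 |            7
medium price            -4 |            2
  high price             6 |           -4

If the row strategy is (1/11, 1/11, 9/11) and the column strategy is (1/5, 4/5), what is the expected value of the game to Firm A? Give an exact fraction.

Against (1/5, 4/5), each row's expected payoff is low price: 7; medium price: 4/5; high price: -2.
Taking the (1/11, 1/11, 9/11)-weighted average: (1/11)·(7) + (1/11)·(4/5) + (9/11)·(-2) = -51/55.

-51/55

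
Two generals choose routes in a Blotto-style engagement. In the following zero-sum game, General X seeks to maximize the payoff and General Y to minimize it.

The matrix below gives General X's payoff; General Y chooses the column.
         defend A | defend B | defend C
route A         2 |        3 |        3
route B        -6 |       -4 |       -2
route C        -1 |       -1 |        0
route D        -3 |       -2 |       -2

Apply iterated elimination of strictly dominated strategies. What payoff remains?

Row route D is strictly dominated by row route A (2>-3, 3>-2, 3>-2); eliminate route D.
Column defend C is strictly dominated by defend A for General Y (2<3, -6<-2, -1<0); eliminate defend C.
Row route B is strictly dominated by row route A (2>-6, 3>-4); eliminate route B.
Row route C is strictly dominated by row route A (2>-1, 3>-1); eliminate route C.
Column defend B is strictly dominated by defend A for General Y (2<3); eliminate defend B.
Only (route A, defend A) remains, with payoff 2.

2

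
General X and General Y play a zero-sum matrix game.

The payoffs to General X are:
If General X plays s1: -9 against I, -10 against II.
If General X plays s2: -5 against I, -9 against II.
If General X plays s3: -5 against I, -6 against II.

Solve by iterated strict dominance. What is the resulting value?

Column I is strictly dominated by II for General Y (-10<-9, -9<-5, -6<-5); eliminate I.
Row s1 is strictly dominated by row s2 (-9>-10); eliminate s1.
Row s2 is strictly dominated by row s3 (-6>-9); eliminate s2.
Only (s3, II) remains, with payoff -6.

-6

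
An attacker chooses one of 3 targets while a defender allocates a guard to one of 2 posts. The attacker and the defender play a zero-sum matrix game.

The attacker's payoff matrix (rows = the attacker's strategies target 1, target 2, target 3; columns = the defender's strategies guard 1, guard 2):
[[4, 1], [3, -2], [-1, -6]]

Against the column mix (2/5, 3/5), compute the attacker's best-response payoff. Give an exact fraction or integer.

target 1: (4)·(2/5) + (1)·(3/5) = 11/5.
target 2: (3)·(2/5) + (-2)·(3/5) = 0.
target 3: (-1)·(2/5) + (-6)·(3/5) = -4.
The best pure response is target 1 with expected payoff 11/5.

11/5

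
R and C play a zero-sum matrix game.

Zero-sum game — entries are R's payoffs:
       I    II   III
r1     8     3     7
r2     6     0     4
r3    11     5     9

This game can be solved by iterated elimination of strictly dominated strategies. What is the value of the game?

5

Row r1 is strictly dominated by row r3 (11>8, 5>3, 9>7); eliminate r1.
Column I is strictly dominated by II for C (0<6, 5<11); eliminate I.
Row r2 is strictly dominated by row r3 (5>0, 9>4); eliminate r2.
Column III is strictly dominated by II for C (5<9); eliminate III.
Only (r3, II) remains, with payoff 5.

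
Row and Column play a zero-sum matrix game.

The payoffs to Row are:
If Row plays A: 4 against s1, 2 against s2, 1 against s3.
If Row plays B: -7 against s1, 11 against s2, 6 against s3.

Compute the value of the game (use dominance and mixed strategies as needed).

31/16

Column s2 is strictly dominated by s3 for Column (it gives Row more in every row).
The remaining 2×2 game on (A, B) × (s1, s3) has no saddle point. Let Row play A with probability p; indifference gives 4p − 7(1−p) = p + 6(1−p), so p = 13/16.
Similarly Column's optimal q on s1 is 5/16, and the value is 4·(5/16) + (1)·(11/16) = 31/16.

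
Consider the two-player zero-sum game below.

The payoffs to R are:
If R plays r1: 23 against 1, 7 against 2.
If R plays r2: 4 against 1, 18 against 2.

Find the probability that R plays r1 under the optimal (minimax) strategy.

Row minima are 7 and 4, so R's maximin is 7; column maxima are 23 and 18, so C's minimax is 18. These differ, so the equilibrium is in mixed strategies.
Let R play r1 with probability p. C is indifferent when 23p + 4(1−p) = 7p + 18(1−p), giving p = 7/15.

7/15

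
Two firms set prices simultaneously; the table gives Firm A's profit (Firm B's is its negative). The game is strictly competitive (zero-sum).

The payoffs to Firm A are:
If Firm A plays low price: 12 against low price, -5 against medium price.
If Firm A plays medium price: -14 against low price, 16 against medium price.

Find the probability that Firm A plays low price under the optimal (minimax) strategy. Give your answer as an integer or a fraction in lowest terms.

Row minima are -5 and -14, so Firm A's maximin is -5; column maxima are 12 and 16, so Firm B's minimax is 12. These differ, so the equilibrium is in mixed strategies.
Let Firm A play low price with probability p. Firm B is indifferent when 12p − 14(1−p) = −5p + 16(1−p), giving p = 30/47.

30/47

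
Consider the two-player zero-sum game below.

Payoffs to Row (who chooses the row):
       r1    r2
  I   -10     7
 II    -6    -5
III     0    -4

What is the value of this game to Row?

Row II is strictly dominated by row III, so Row never plays it.
The remaining 2×2 game on (I, III) × (r1, r2) has no saddle point. Let Row play I with probability p; indifference gives −10p = 7p − 4(1−p), so p = 4/21.
Similarly Column's optimal q on r1 is 11/21, and the value is -10·(11/21) + (7)·(10/21) = -40/21.

-40/21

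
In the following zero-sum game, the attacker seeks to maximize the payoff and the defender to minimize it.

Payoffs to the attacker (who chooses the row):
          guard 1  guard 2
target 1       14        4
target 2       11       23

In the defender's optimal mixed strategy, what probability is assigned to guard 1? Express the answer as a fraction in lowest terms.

19/22

Row minima are 4 and 11, so the attacker's maximin is 11; column maxima are 14 and 23, so the defender's minimax is 14. These differ, so the equilibrium is in mixed strategies.
Let the defender play guard 1 with probability q. The attacker is indifferent when 14q + 4(1−q) = 11q + 23(1−q), giving q = 19/22.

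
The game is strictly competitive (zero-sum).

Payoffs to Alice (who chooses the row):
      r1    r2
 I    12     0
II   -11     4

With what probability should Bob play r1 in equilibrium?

4/27

Row minima are 0 and -11, so Alice's maximin is 0; column maxima are 12 and 4, so Bob's minimax is 4. These differ, so the equilibrium is in mixed strategies.
Let Bob play r1 with probability q. Alice is indifferent when 12q = −11q + 4(1−q), giving q = 4/27.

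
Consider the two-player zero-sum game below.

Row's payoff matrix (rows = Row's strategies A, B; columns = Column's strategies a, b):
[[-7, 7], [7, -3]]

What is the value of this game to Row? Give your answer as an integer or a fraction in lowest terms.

Row minima are -7 and -3, so Row's maximin is -3; column maxima are 7 and 7, so Column's minimax is 7. These differ, so the equilibrium is in mixed strategies.
Let Row play A with probability p. Column is indifferent when −7p + 7(1−p) = 7p − 3(1−p), giving p = 5/12.
Let Column play a with probability q. Row is indifferent when −7q + 7(1−q) = 7q − 3(1−q), giving q = 5/12.
The value is -7·(5/12) + (7)·(7/12) = 7/6.

7/6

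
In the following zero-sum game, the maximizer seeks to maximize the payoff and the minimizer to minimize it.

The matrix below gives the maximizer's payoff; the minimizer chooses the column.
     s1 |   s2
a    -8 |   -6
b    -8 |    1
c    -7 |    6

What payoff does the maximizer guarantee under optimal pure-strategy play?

-7

Row minima: -8, -8, -7 → the maximizer's maximin is -7.
Column maxima: -7, 6 → the minimizer's minimax is -7.
They coincide at (c, s1), so the value is -7.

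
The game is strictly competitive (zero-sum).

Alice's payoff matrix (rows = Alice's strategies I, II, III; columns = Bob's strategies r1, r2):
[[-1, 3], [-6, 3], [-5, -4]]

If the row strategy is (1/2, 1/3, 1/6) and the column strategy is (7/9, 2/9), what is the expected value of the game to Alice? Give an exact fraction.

Against (7/9, 2/9), each row's expected payoff is I: -1/9; II: -4; III: -43/9.
Taking the (1/2, 1/3, 1/6)-weighted average: (1/2)·(-1/9) + (1/3)·(-4) + (1/6)·(-43/9) = -59/27.

-59/27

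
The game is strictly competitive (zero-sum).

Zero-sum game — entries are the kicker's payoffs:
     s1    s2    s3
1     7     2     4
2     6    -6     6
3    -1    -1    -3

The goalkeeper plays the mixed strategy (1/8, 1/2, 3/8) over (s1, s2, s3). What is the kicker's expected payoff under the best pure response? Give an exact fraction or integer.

27/8

1: (7)·(1/8) + (2)·(1/2) + (4)·(3/8) = 27/8.
2: (6)·(1/8) + (-6)·(1/2) + (6)·(3/8) = 0.
3: (-1)·(1/8) + (-1)·(1/2) + (-3)·(3/8) = -7/4.
The best pure response is 1 with expected payoff 27/8.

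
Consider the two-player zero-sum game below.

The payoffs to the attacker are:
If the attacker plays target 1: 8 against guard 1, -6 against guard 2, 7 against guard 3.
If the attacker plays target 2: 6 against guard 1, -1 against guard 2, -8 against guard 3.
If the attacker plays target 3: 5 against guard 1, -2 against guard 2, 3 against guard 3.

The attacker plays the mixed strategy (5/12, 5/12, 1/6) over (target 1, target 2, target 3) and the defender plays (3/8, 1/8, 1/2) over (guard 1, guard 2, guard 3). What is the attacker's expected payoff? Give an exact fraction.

Against (3/8, 1/8, 1/2), each row's expected payoff is target 1: 23/4; target 2: -15/8; target 3: 25/8.
Taking the (5/12, 5/12, 1/6)-weighted average: (5/12)·(23/4) + (5/12)·(-15/8) + (1/6)·(25/8) = 205/96.

205/96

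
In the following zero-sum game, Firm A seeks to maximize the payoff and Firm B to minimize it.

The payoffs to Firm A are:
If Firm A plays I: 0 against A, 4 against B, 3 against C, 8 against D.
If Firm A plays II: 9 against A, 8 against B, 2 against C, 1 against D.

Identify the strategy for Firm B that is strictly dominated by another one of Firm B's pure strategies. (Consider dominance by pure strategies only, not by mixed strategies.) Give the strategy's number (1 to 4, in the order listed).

2

Firm B prefers columns that give Firm A less. Compare B with C: 3 < 4, 2 < 8.
So C strictly dominates B for Firm B; B is strictly dominated.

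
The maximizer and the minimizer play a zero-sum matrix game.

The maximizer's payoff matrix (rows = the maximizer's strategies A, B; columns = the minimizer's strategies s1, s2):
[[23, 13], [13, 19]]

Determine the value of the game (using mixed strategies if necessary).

Row minima are 13 and 13, so the maximizer's maximin is 13; column maxima are 23 and 19, so the minimizer's minimax is 19. These differ, so the equilibrium is in mixed strategies.
Let the maximizer play A with probability p. The minimizer is indifferent when 23p + 13(1−p) = 13p + 19(1−p), giving p = 3/8.
Let the minimizer play s1 with probability q. The maximizer is indifferent when 23q + 13(1−q) = 13q + 19(1−q), giving q = 3/8.
The value is 23·(3/8) + (13)·(5/8) = 67/4.

67/4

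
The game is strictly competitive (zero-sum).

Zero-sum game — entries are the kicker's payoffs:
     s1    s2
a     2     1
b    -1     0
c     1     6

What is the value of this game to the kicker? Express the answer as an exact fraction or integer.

Row b is strictly dominated by row a, so the kicker never plays it.
The remaining 2×2 game on (a, c) × (s1, s2) has no saddle point. Let the kicker play a with probability p; indifference gives 2p + (1−p) = p + 6(1−p), so p = 5/6.
Similarly the goalkeeper's optimal q on s1 is 5/6, and the value is 2·(5/6) + (1)·(1/6) = 11/6.

11/6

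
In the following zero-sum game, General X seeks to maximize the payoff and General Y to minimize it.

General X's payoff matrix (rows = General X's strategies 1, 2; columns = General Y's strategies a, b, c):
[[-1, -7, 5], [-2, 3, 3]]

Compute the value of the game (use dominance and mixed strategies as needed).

-17/11

Column c is strictly dominated by a for General Y (it gives General X more in every row).
The remaining 2×2 game on (1, 2) × (a, b) has no saddle point. Let General X play 1 with probability p; indifference gives −p − 2(1−p) = −7p + 3(1−p), so p = 5/11.
Similarly General Y's optimal q on a is 10/11, and the value is -1·(10/11) + (-7)·(1/11) = -17/11.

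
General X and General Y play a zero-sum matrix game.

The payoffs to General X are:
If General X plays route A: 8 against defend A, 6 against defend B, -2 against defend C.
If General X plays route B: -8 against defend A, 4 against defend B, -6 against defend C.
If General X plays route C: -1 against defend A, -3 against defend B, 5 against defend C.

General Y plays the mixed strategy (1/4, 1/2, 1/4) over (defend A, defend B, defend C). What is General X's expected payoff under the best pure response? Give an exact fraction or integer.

9/2

route A: (8)·(1/4) + (6)·(1/2) + (-2)·(1/4) = 9/2.
route B: (-8)·(1/4) + (4)·(1/2) + (-6)·(1/4) = -3/2.
route C: (-1)·(1/4) + (-3)·(1/2) + (5)·(1/4) = -1/2.
The best pure response is route A with expected payoff 9/2.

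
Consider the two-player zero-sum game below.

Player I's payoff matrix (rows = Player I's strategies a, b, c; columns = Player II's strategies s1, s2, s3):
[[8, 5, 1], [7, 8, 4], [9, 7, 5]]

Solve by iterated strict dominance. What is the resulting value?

5

Row a is strictly dominated by row c (9>8, 7>5, 5>1); eliminate a.
Column s2 is strictly dominated by s3 for Player II (4<8, 5<7); eliminate s2.
Column s1 is strictly dominated by s3 for Player II (4<7, 5<9); eliminate s1.
Row b is strictly dominated by row c (5>4); eliminate b.
Only (c, s3) remains, with payoff 5.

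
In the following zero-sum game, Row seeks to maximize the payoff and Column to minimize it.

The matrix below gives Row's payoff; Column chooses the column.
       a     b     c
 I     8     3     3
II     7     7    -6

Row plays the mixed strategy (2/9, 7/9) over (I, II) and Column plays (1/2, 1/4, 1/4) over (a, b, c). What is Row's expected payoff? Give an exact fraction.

149/36

Against (1/2, 1/4, 1/4), each row's expected payoff is I: 11/2; II: 15/4.
Taking the (2/9, 7/9)-weighted average: (2/9)·(11/2) + (7/9)·(15/4) = 149/36.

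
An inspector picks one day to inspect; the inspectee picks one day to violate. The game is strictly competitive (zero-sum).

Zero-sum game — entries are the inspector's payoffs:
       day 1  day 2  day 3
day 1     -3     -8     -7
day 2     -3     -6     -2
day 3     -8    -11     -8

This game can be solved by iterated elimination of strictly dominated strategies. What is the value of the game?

Column day 1 is strictly dominated by day 2 for the inspectee (-8<-3, -6<-3, -11<-8); eliminate day 1.
Row day 3 is strictly dominated by row day 1 (-8>-11, -7>-8); eliminate day 3.
Row day 1 is strictly dominated by row day 2 (-6>-8, -2>-7); eliminate day 1.
Column day 3 is strictly dominated by day 2 for the inspectee (-6<-2); eliminate day 3.
Only (day 2, day 2) remains, with payoff -6.

-6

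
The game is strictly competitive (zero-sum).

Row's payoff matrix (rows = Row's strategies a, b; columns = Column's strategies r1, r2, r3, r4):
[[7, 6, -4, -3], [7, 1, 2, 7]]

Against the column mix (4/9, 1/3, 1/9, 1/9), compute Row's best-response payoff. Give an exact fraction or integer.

a: (7)·(4/9) + (6)·(1/3) + (-4)·(1/9) + (-3)·(1/9) = 13/3.
b: (7)·(4/9) + (1)·(1/3) + (2)·(1/9) + (7)·(1/9) = 40/9.
The best pure response is b with expected payoff 40/9.

40/9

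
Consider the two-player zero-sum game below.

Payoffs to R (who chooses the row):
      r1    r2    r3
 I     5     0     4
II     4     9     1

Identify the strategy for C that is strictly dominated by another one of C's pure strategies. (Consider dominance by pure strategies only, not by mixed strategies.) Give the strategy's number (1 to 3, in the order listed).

1

C prefers columns that give R less. Compare r1 with r3: 4 < 5, 1 < 4.
So r3 strictly dominates r1 for C; r1 is strictly dominated.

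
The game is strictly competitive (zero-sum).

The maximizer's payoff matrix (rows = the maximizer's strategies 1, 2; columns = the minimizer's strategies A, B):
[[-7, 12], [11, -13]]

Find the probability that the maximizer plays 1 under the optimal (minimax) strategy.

24/43

Row minima are -7 and -13, so the maximizer's maximin is -7; column maxima are 11 and 12, so the minimizer's minimax is 11. These differ, so the equilibrium is in mixed strategies.
Let the maximizer play 1 with probability p. The minimizer is indifferent when −7p + 11(1−p) = 12p − 13(1−p), giving p = 24/43.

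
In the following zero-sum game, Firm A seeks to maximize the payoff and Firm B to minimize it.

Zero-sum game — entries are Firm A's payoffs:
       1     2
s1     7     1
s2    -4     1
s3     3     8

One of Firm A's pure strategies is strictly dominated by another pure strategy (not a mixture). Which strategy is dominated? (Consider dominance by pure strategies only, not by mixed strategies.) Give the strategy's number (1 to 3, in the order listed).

Compare s2 with s3: 3 > -4, 8 > 1.
So s3 strictly dominates s2 for Firm A; s2 is strictly dominated.

2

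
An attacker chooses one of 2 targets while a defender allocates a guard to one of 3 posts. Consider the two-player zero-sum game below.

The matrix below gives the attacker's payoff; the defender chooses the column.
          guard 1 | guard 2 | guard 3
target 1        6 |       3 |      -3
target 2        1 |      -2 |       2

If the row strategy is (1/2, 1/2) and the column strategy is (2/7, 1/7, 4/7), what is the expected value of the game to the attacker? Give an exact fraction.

11/14

Against (2/7, 1/7, 4/7), each row's expected payoff is target 1: 3/7; target 2: 8/7.
Taking the (1/2, 1/2)-weighted average: (1/2)·(3/7) + (1/2)·(8/7) = 11/14.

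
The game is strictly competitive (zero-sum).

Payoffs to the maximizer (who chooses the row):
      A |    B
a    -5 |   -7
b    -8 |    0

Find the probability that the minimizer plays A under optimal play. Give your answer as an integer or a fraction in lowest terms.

7/10

Row minima are -7 and -8, so the maximizer's maximin is -7; column maxima are -5 and 0, so the minimizer's minimax is -5. These differ, so the equilibrium is in mixed strategies.
Let the minimizer play A with probability q. The maximizer is indifferent when −5q − 7(1−q) = −8q, giving q = 7/10.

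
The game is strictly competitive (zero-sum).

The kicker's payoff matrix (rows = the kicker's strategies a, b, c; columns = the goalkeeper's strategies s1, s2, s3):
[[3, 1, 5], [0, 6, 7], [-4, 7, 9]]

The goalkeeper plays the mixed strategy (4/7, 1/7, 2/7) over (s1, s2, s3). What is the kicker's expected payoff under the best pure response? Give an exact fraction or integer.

23/7

a: (3)·(4/7) + (1)·(1/7) + (5)·(2/7) = 23/7.
b: (0)·(4/7) + (6)·(1/7) + (7)·(2/7) = 20/7.
c: (-4)·(4/7) + (7)·(1/7) + (9)·(2/7) = 9/7.
The best pure response is a with expected payoff 23/7.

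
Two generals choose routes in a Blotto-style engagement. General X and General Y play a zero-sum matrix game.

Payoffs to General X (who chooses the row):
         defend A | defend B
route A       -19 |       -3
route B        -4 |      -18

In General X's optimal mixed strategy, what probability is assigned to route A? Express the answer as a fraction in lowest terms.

Row minima are -19 and -18, so General X's maximin is -18; column maxima are -4 and -3, so General Y's minimax is -4. These differ, so the equilibrium is in mixed strategies.
Let General X play route A with probability p. General Y is indifferent when −19p − 4(1−p) = −3p − 18(1−p), giving p = 7/15.

7/15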